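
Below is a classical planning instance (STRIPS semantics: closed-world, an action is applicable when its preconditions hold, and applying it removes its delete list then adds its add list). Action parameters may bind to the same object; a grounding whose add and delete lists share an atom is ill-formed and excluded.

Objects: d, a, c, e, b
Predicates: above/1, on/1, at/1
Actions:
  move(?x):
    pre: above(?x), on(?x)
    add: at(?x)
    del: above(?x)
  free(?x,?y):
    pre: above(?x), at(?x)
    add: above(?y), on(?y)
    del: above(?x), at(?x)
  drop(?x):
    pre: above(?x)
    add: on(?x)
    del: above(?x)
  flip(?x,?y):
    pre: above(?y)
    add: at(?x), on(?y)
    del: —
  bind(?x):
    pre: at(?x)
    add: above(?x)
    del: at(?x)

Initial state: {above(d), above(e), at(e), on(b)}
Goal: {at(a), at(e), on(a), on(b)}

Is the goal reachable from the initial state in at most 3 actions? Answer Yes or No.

Yes

1. free(e,a)  →  {above(a), above(d), on(a), on(b)}
2. move(a)  →  {above(d), at(a), on(a), on(b)}
3. flip(e,d)  →  {above(d), at(a), at(e), on(a), on(b), on(d)}
optimal plan length = 3; 3 ≤ 3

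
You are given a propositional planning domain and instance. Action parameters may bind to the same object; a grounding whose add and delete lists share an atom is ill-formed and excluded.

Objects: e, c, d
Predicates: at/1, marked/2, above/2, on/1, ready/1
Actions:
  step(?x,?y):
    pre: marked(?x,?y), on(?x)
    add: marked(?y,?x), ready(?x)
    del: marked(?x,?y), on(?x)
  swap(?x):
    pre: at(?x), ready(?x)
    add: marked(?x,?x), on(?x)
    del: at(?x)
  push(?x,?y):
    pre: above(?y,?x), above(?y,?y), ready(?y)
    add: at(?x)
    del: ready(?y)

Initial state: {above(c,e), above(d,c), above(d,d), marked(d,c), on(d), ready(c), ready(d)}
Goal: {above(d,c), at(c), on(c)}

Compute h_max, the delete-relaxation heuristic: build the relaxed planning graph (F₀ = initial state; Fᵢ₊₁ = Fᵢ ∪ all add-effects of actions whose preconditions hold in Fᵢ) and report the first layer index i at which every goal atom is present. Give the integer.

2

F0 = init (7 atoms)
F1 = F0 ∪ {at(c), at(d), marked(c,d)}  (10 atoms)
F2 = F1 ∪ {marked(c,c), marked(d,d), on(c)}  (13 atoms)
goal ⊆ F2  ⇒  h_max = 2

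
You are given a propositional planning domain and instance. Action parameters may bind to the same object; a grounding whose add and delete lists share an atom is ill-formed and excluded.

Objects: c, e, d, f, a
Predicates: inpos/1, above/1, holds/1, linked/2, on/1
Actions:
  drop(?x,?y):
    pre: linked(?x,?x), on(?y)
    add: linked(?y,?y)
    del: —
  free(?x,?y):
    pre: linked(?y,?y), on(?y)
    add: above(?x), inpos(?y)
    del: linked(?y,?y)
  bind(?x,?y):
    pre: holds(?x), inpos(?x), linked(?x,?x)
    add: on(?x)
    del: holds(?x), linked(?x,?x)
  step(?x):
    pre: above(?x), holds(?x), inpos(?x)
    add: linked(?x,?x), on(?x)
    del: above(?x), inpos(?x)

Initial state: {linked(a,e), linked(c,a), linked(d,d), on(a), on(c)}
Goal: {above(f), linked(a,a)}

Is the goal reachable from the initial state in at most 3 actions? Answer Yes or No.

1. drop(d,c)  →  {linked(a,e), linked(c,a), linked(c,c), linked(d,d), on(a), on(c)}
2. drop(c,a)  →  {linked(a,a), linked(a,e), linked(c,a), linked(c,c), linked(d,d), on(a), on(c)}
3. free(f,c)  →  {above(f), inpos(c), linked(a,a), linked(a,e), linked(c,a), linked(d,d), on(a), on(c)}
optimal plan length = 3; 3 ≤ 3

Yes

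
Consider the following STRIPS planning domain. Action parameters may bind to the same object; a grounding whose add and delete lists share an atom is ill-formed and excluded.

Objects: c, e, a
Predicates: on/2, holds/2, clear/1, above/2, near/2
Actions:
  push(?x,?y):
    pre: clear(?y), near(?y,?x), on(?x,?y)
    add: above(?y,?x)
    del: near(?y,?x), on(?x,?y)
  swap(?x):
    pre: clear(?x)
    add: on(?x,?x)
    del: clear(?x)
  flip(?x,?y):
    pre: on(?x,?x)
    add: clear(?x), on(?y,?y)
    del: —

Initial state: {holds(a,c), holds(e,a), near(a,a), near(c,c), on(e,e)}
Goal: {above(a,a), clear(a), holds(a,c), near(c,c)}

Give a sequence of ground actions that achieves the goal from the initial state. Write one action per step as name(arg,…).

flip(e,a); flip(a,c); push(a,a)

1. flip(e,a)  →  {clear(e), holds(a,c), holds(e,a), near(a,a), near(c,c), on(a,a), on(e,e)}
2. flip(a,c)  →  {clear(a), clear(e), holds(a,c), holds(e,a), near(a,a), near(c,c), on(a,a), on(c,c), on(e,e)}
3. push(a,a)  →  {above(a,a), clear(a), clear(e), holds(a,c), holds(e,a), near(c,c), on(c,c), on(e,e)}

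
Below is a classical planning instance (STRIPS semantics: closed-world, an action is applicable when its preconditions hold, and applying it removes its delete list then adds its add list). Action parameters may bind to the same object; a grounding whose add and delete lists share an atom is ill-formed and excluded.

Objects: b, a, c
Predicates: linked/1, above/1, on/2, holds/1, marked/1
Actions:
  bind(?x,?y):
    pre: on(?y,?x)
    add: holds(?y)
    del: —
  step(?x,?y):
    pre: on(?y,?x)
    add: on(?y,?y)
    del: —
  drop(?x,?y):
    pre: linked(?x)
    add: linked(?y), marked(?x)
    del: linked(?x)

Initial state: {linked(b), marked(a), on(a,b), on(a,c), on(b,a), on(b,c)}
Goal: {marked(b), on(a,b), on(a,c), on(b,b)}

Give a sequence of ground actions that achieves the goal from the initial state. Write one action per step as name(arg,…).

1. step(a,b)  →  {linked(b), marked(a), on(a,b), on(a,c), on(b,a), on(b,b), on(b,c)}
2. drop(b,a)  →  {linked(a), marked(a), marked(b), on(a,b), on(a,c), on(b,a), on(b,b), on(b,c)}

step(a,b); drop(b,a)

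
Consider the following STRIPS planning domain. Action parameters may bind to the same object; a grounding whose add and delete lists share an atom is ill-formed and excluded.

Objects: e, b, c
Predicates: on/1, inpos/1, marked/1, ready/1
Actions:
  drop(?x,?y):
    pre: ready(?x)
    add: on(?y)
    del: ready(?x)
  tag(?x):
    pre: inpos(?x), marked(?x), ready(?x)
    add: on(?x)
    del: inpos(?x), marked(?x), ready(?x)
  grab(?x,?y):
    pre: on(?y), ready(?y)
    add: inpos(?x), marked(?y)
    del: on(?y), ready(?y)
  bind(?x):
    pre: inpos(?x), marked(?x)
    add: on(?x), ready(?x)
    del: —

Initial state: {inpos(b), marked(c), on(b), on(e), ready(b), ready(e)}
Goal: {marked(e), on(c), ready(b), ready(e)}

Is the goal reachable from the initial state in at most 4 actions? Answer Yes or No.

1. grab(e,e)  →  {inpos(b), inpos(e), marked(c), marked(e), on(b), ready(b)}
2. bind(e)  →  {inpos(b), inpos(e), marked(c), marked(e), on(b), on(e), ready(b), ready(e)}
3. drop(e,c)  →  {inpos(b), inpos(e), marked(c), marked(e), on(b), on(c), on(e), ready(b)}
4. bind(e)  →  {inpos(b), inpos(e), marked(c), marked(e), on(b), on(c), on(e), ready(b), ready(e)}
optimal plan length = 4; 4 ≤ 4

Yes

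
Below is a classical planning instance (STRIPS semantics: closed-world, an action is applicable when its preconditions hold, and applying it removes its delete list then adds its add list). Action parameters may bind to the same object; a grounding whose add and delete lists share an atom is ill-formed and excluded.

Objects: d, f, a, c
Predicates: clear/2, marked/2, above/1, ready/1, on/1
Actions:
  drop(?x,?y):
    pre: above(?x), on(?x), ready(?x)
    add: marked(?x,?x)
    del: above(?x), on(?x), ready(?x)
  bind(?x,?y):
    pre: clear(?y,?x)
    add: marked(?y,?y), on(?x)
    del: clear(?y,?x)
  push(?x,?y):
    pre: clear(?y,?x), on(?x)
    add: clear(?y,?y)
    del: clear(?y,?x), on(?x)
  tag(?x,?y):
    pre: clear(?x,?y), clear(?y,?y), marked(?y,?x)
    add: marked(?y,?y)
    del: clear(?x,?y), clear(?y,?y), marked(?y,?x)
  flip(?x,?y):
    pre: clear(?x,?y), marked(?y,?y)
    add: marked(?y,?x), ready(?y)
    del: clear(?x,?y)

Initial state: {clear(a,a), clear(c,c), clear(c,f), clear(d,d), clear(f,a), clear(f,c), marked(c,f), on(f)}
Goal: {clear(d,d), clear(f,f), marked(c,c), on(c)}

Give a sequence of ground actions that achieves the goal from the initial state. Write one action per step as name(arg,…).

bind(a,a); bind(c,c); push(a,f)

1. bind(a,a)  →  {clear(c,c), clear(c,f), clear(d,d), clear(f,a), clear(f,c), marked(a,a), marked(c,f), on(a), on(f)}
2. bind(c,c)  →  {clear(c,f), clear(d,d), clear(f,a), clear(f,c), marked(a,a), marked(c,c), marked(c,f), on(a), on(c), on(f)}
3. push(a,f)  →  {clear(c,f), clear(d,d), clear(f,c), clear(f,f), marked(a,a), marked(c,c), marked(c,f), on(c), on(f)}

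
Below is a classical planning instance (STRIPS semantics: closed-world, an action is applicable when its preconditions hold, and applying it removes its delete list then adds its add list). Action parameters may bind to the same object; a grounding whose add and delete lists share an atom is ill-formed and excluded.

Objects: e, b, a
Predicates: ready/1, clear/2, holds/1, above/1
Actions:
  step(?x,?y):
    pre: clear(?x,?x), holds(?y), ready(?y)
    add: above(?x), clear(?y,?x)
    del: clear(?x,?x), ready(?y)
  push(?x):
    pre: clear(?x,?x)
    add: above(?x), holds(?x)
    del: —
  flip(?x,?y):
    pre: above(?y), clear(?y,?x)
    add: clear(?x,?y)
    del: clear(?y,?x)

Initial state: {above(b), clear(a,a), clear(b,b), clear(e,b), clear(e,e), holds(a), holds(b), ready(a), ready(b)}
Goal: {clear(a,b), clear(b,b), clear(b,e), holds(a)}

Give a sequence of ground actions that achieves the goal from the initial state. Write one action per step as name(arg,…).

step(e,a); step(a,b); flip(b,e); flip(a,b)

1. step(e,a)  →  {above(b), above(e), clear(a,a), clear(a,e), clear(b,b), clear(e,b), holds(a), holds(b), ready(b)}
2. step(a,b)  →  {above(a), above(b), above(e), clear(a,e), clear(b,a), clear(b,b), clear(e,b), holds(a), holds(b)}
3. flip(b,e)  →  {above(a), above(b), above(e), clear(a,e), clear(b,a), clear(b,b), clear(b,e), holds(a), holds(b)}
4. flip(a,b)  →  {above(a), above(b), above(e), clear(a,b), clear(a,e), clear(b,b), clear(b,e), holds(a), holds(b)}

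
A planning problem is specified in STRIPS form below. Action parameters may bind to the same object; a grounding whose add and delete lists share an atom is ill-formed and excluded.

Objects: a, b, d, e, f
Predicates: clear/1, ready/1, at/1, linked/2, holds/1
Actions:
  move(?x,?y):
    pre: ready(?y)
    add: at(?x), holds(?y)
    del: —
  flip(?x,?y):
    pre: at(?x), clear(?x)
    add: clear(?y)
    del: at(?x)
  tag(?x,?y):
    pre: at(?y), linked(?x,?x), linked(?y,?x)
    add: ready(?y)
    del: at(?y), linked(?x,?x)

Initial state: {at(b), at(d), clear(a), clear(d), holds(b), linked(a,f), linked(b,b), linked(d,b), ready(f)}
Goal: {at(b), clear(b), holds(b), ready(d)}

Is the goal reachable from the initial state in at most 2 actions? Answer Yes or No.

No

1. move(a,f)  →  {at(a), at(b), at(d), clear(a), clear(d), holds(b), holds(f), linked(a,f), linked(b,b), linked(d,b), ready(f)}
2. flip(a,b)  →  {at(b), at(d), clear(a), clear(b), clear(d), holds(b), holds(f), linked(a,f), linked(b,b), linked(d,b), ready(f)}
3. tag(b,d)  →  {at(b), clear(a), clear(b), clear(d), holds(b), holds(f), linked(a,f), linked(d,b), ready(d), ready(f)}
optimal plan length = 3; 3 > 2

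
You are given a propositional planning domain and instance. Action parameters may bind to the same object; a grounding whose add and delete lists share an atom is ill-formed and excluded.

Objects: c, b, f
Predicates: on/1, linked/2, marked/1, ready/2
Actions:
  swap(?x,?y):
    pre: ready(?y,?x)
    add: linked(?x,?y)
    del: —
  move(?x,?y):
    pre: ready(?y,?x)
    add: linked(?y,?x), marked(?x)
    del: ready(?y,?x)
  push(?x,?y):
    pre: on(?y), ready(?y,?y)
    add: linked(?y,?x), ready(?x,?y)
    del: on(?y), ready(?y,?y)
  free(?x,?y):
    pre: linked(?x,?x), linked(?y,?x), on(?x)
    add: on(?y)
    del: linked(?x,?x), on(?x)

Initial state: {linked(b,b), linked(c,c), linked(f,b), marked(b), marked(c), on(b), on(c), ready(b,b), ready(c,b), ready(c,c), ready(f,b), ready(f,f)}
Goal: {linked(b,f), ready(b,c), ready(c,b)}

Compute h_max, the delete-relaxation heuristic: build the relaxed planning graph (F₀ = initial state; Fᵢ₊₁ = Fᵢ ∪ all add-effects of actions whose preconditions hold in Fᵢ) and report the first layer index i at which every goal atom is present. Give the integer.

1

F0 = init (12 atoms)
F1 = F0 ∪ {linked(b,c), linked(b,f), linked(c,b), linked(c,f), linked(f,f), marked(f), on(f), ready(b,c), ready(f,c)}  (21 atoms)
goal ⊆ F1  ⇒  h_max = 1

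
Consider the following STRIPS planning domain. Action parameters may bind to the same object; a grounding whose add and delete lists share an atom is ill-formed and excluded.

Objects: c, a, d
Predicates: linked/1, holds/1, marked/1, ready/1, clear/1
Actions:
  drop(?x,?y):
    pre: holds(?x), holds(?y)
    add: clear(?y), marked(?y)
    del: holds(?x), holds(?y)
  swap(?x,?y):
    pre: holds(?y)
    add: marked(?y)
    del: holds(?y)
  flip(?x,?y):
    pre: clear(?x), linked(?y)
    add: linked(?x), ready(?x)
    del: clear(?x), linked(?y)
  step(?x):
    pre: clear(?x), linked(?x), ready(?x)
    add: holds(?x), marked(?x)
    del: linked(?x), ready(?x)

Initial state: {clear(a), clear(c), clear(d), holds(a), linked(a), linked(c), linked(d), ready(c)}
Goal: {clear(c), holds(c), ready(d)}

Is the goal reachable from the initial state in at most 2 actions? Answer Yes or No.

Yes

1. flip(d,a)  →  {clear(a), clear(c), holds(a), linked(c), linked(d), ready(c), ready(d)}
2. step(c)  →  {clear(a), clear(c), holds(a), holds(c), linked(d), marked(c), ready(d)}
optimal plan length = 2; 2 ≤ 2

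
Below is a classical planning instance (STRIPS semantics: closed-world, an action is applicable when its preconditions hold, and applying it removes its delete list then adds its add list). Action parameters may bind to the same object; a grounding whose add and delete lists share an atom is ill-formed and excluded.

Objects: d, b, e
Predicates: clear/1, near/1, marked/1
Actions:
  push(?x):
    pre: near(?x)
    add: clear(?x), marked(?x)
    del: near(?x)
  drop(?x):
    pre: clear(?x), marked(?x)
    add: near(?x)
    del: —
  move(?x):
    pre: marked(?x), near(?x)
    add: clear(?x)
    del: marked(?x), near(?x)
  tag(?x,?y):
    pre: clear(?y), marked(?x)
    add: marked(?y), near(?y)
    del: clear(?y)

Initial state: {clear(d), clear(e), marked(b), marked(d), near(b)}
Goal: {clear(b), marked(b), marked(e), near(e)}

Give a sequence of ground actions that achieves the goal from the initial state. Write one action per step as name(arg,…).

1. push(b)  →  {clear(b), clear(d), clear(e), marked(b), marked(d)}
2. tag(d,e)  →  {clear(b), clear(d), marked(b), marked(d), marked(e), near(e)}

push(b); tag(d,e)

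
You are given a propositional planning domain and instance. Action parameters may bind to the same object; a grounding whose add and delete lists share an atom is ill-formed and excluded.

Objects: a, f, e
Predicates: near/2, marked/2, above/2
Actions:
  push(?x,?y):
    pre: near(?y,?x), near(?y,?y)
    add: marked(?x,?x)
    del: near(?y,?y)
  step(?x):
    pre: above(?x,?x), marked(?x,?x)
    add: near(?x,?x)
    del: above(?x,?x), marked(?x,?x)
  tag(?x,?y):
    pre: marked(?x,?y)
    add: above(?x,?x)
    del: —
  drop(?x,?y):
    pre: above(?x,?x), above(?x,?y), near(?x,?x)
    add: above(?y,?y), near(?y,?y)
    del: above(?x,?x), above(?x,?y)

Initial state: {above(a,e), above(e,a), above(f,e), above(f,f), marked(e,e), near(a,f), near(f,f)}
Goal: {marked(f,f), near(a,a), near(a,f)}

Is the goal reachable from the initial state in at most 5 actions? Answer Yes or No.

1. drop(f,e)  →  {above(a,e), above(e,a), above(e,e), marked(e,e), near(a,f), near(e,e), near(f,f)}
2. push(f,f)  →  {above(a,e), above(e,a), above(e,e), marked(e,e), marked(f,f), near(a,f), near(e,e)}
3. drop(e,a)  →  {above(a,a), above(a,e), marked(e,e), marked(f,f), near(a,a), near(a,f), near(e,e)}
optimal plan length = 3; 3 ≤ 5

Yes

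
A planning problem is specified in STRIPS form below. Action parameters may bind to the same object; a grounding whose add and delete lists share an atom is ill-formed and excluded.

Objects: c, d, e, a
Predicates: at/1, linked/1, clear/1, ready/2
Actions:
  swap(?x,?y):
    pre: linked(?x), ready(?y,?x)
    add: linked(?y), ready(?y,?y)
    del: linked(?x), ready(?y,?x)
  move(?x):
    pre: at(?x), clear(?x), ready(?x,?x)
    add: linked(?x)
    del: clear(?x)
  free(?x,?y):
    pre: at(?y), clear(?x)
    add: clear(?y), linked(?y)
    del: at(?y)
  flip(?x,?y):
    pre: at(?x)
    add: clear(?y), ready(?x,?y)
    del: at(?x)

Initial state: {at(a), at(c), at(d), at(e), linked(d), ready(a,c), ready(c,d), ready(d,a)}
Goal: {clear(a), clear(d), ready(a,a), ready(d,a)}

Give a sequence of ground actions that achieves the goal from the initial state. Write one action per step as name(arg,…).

1. flip(c,d)  →  {at(a), at(d), at(e), clear(d), linked(d), ready(a,c), ready(c,d), ready(d,a)}
2. flip(a,a)  →  {at(d), at(e), clear(a), clear(d), linked(d), ready(a,a), ready(a,c), ready(c,d), ready(d,a)}

flip(c,d); flip(a,a)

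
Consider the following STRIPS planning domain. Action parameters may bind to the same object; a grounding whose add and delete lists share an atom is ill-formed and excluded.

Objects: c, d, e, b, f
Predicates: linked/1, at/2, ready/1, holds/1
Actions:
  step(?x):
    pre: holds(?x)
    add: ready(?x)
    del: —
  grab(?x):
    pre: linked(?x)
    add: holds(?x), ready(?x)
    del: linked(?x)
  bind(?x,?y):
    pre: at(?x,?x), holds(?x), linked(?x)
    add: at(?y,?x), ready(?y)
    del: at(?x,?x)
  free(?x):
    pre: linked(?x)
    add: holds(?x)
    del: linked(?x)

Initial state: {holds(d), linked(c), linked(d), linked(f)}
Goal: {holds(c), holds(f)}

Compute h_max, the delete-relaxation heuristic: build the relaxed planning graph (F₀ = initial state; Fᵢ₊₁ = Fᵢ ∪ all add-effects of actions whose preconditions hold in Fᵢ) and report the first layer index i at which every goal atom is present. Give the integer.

F0 = init (4 atoms)
F1 = F0 ∪ {holds(c), holds(f), ready(c), ready(d), ready(f)}  (9 atoms)
goal ⊆ F1  ⇒  h_max = 1

1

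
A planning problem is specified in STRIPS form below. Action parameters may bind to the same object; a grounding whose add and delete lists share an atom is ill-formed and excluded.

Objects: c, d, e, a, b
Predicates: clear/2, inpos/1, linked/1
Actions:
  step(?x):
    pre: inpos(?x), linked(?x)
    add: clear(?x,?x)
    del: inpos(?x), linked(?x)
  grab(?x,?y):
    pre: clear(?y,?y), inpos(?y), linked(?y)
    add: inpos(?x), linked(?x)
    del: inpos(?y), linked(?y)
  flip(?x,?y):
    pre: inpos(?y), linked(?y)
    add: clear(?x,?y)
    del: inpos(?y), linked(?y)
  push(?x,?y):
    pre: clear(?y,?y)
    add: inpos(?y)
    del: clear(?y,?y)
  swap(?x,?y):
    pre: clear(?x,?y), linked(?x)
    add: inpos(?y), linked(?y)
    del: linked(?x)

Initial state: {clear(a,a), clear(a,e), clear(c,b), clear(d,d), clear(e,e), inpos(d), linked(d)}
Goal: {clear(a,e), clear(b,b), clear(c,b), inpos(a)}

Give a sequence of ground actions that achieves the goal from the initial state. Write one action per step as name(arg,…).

1. grab(b,d)  →  {clear(a,a), clear(a,e), clear(c,b), clear(d,d), clear(e,e), inpos(b), linked(b)}
2. step(b)  →  {clear(a,a), clear(a,e), clear(b,b), clear(c,b), clear(d,d), clear(e,e)}
3. push(c,a)  →  {clear(a,e), clear(b,b), clear(c,b), clear(d,d), clear(e,e), inpos(a)}

grab(b,d); step(b); push(c,a)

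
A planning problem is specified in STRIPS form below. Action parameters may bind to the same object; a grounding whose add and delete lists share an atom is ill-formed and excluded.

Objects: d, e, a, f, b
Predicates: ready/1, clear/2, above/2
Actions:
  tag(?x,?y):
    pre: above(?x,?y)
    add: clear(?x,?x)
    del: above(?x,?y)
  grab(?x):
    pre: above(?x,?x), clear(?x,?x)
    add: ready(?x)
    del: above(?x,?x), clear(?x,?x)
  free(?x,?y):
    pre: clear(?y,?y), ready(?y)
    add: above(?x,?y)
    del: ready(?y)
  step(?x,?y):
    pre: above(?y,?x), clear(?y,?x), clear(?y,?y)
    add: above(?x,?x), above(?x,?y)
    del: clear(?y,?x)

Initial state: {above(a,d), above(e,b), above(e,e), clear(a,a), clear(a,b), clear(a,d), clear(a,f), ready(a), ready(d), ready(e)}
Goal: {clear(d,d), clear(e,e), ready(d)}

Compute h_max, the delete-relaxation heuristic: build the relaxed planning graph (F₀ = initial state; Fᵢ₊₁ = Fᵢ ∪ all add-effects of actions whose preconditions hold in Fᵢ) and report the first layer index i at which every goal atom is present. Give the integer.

2

F0 = init (10 atoms)
F1 = F0 ∪ {above(a,a), above(b,a), above(d,a), above(d,d), above(e,a), above(f,a), clear(e,e)}  (17 atoms)
F2 = F1 ∪ {above(a,e), above(b,e), above(d,e), above(f,e), clear(b,b), clear(d,d), clear(f,f)}  (24 atoms)
goal ⊆ F2  ⇒  h_max = 2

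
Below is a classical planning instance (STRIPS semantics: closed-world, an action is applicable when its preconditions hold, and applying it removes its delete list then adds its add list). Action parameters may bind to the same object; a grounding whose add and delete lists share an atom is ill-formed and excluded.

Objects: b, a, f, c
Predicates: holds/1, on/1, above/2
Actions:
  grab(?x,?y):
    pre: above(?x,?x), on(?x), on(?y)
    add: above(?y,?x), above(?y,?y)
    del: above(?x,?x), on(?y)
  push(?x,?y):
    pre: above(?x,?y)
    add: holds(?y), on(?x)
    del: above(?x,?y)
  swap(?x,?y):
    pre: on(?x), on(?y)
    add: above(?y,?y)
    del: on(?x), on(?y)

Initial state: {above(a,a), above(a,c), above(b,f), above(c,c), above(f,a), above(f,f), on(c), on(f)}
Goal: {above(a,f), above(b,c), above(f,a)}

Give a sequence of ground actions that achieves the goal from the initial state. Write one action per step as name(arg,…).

1. push(b,f)  →  {above(a,a), above(a,c), above(c,c), above(f,a), above(f,f), holds(f), on(b), on(c), on(f)}
2. grab(c,b)  →  {above(a,a), above(a,c), above(b,b), above(b,c), above(f,a), above(f,f), holds(f), on(c), on(f)}
3. push(a,a)  →  {above(a,c), above(b,b), above(b,c), above(f,a), above(f,f), holds(a), holds(f), on(a), on(c), on(f)}
4. grab(f,a)  →  {above(a,a), above(a,c), above(a,f), above(b,b), above(b,c), above(f,a), holds(a), holds(f), on(c), on(f)}

push(b,f); grab(c,b); push(a,a); grab(f,a)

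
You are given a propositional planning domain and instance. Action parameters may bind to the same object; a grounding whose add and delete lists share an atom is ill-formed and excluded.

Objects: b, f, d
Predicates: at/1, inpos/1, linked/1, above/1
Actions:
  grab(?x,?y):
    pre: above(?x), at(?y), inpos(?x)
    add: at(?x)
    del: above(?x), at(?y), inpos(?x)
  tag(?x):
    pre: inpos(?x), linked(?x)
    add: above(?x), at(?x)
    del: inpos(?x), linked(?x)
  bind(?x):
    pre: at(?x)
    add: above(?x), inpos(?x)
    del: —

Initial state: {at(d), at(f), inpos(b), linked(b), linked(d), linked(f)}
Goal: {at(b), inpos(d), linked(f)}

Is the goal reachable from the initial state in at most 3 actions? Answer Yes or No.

Yes

1. tag(b)  →  {above(b), at(b), at(d), at(f), linked(d), linked(f)}
2. bind(d)  →  {above(b), above(d), at(b), at(d), at(f), inpos(d), linked(d), linked(f)}
optimal plan length = 2; 2 ≤ 3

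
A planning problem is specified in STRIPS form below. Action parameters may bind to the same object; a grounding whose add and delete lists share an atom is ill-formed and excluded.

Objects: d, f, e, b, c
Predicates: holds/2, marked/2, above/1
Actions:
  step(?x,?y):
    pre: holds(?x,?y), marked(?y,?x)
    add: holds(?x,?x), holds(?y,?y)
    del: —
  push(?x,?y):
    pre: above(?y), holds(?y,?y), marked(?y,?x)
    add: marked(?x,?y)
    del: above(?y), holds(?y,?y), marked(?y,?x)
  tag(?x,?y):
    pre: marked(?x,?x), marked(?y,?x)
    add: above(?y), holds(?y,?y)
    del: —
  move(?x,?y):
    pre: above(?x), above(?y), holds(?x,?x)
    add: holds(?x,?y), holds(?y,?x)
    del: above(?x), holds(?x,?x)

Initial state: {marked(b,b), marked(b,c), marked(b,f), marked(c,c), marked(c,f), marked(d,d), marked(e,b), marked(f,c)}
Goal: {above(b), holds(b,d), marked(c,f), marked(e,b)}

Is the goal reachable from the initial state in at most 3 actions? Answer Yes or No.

Yes

1. tag(d,d)  →  {above(d), holds(d,d), marked(b,b), marked(b,c), marked(b,f), marked(c,c), marked(c,f), marked(d,d), marked(e,b), marked(f,c)}
2. tag(b,b)  →  {above(b), above(d), holds(b,b), holds(d,d), marked(b,b), marked(b,c), marked(b,f), marked(c,c), marked(c,f), marked(d,d), marked(e,b), marked(f,c)}
3. move(d,b)  →  {above(b), holds(b,b), holds(b,d), holds(d,b), marked(b,b), marked(b,c), marked(b,f), marked(c,c), marked(c,f), marked(d,d), marked(e,b), marked(f,c)}
optimal plan length = 3; 3 ≤ 3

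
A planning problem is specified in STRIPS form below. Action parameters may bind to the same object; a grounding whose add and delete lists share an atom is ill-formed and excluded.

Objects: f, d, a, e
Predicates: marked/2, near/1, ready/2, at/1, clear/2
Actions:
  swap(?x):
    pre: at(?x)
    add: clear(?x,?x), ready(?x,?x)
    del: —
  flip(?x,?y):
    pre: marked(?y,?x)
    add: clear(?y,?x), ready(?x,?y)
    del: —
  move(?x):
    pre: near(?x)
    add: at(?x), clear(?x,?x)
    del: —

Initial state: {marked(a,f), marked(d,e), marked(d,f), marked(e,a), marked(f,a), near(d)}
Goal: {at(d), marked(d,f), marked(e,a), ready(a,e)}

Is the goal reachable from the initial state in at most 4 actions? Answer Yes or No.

1. flip(a,e)  →  {clear(e,a), marked(a,f), marked(d,e), marked(d,f), marked(e,a), marked(f,a), near(d), ready(a,e)}
2. move(d)  →  {at(d), clear(d,d), clear(e,a), marked(a,f), marked(d,e), marked(d,f), marked(e,a), marked(f,a), near(d), ready(a,e)}
optimal plan length = 2; 2 ≤ 4

Yes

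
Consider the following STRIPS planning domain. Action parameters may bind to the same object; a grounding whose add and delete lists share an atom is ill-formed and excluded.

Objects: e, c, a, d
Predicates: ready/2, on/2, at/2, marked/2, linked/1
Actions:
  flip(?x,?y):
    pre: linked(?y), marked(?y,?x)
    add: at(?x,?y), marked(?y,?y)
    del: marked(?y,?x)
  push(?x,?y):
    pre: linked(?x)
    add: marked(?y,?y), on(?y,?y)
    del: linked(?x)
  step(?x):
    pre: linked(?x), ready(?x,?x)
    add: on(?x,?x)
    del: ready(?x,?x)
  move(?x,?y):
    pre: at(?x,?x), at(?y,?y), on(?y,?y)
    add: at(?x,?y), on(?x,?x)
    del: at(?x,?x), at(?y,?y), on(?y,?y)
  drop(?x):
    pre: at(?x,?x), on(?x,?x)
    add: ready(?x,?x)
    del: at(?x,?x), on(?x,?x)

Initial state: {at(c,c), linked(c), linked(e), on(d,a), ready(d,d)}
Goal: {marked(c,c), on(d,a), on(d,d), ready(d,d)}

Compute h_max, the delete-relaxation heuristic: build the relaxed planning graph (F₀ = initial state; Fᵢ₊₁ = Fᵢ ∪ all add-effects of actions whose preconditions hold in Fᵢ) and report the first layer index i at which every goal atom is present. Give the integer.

F0 = init (5 atoms)
F1 = F0 ∪ {marked(a,a), marked(c,c), marked(d,d), marked(e,e), on(a,a), on(c,c), on(d,d), on(e,e)}  (13 atoms)
goal ⊆ F1  ⇒  h_max = 1

1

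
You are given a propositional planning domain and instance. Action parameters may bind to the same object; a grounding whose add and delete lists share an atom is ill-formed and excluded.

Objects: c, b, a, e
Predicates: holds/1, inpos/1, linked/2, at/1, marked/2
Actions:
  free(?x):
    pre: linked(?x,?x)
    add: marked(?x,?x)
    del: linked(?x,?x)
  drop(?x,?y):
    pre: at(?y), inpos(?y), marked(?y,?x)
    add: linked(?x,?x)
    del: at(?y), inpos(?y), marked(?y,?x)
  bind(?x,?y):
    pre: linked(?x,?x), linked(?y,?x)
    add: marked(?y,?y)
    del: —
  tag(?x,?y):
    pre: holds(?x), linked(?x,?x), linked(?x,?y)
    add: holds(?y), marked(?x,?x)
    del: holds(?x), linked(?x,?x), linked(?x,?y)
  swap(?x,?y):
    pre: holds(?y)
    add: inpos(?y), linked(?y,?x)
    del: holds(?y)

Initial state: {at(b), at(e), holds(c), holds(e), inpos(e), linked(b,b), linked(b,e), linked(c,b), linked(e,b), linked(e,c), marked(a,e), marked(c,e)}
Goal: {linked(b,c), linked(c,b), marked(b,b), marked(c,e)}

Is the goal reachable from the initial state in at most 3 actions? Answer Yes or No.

1. bind(b,b)  →  {at(b), at(e), holds(c), holds(e), inpos(e), linked(b,b), linked(b,e), linked(c,b), linked(e,b), linked(e,c), marked(a,e), marked(b,b), marked(c,e)}
2. bind(b,e)  →  {at(b), at(e), holds(c), holds(e), inpos(e), linked(b,b), linked(b,e), linked(c,b), linked(e,b), linked(e,c), marked(a,e), marked(b,b), marked(c,e), marked(e,e)}
3. drop(e,e)  →  {at(b), holds(c), holds(e), linked(b,b), linked(b,e), linked(c,b), linked(e,b), linked(e,c), linked(e,e), marked(a,e), marked(b,b), marked(c,e)}
4. tag(e,b)  →  {at(b), holds(b), holds(c), linked(b,b), linked(b,e), linked(c,b), linked(e,c), marked(a,e), marked(b,b), marked(c,e), marked(e,e)}
5. swap(c,b)  →  {at(b), holds(c), inpos(b), linked(b,b), linked(b,c), linked(b,e), linked(c,b), linked(e,c), marked(a,e), marked(b,b), marked(c,e), marked(e,e)}
optimal plan length = 5; 5 > 3

No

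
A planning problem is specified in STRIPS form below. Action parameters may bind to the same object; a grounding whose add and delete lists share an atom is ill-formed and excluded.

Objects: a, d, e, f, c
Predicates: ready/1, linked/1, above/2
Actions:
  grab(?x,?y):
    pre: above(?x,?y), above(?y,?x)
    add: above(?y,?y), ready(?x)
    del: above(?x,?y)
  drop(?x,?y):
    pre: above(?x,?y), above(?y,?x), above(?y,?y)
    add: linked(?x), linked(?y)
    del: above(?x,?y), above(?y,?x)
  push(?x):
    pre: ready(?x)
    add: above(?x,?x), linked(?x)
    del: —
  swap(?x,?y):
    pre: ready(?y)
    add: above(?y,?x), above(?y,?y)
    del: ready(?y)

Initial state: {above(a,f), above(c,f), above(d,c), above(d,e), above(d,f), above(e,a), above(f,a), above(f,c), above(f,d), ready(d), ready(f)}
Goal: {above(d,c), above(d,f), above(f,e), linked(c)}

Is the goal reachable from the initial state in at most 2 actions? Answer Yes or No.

Yes

1. swap(e,f)  →  {above(a,f), above(c,f), above(d,c), above(d,e), above(d,f), above(e,a), above(f,a), above(f,c), above(f,d), above(f,e), above(f,f), ready(d)}
2. drop(c,f)  →  {above(a,f), above(d,c), above(d,e), above(d,f), above(e,a), above(f,a), above(f,d), above(f,e), above(f,f), linked(c), linked(f), ready(d)}
optimal plan length = 2; 2 ≤ 2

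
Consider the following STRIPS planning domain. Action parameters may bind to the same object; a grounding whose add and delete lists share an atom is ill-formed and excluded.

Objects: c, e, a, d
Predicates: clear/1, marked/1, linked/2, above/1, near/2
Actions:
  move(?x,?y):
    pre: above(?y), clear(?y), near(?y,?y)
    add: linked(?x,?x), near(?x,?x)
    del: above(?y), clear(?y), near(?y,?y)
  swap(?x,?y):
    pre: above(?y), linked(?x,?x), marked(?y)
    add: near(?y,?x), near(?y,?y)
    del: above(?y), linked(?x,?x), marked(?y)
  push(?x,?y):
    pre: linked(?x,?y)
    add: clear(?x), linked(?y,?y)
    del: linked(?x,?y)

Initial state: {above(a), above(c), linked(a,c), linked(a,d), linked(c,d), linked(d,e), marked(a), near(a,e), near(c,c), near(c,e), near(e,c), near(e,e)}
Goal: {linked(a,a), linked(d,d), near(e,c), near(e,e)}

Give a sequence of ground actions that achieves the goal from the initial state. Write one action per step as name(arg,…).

push(c,d); move(a,c)

1. push(c,d)  →  {above(a), above(c), clear(c), linked(a,c), linked(a,d), linked(d,d), linked(d,e), marked(a), near(a,e), near(c,c), near(c,e), near(e,c), near(e,e)}
2. move(a,c)  →  {above(a), linked(a,a), linked(a,c), linked(a,d), linked(d,d), linked(d,e), marked(a), near(a,a), near(a,e), near(c,e), near(e,c), near(e,e)}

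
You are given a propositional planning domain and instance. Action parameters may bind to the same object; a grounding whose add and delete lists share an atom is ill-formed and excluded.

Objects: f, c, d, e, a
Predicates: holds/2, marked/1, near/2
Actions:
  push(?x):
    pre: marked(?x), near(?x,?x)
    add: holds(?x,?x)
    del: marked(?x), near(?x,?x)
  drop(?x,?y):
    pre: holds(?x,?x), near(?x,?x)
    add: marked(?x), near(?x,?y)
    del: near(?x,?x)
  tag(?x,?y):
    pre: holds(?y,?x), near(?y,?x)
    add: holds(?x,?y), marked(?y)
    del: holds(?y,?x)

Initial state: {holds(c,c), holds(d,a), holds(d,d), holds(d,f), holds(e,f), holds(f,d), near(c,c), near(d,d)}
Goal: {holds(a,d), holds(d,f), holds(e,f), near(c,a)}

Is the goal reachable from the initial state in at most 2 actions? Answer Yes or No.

1. drop(c,a)  →  {holds(c,c), holds(d,a), holds(d,d), holds(d,f), holds(e,f), holds(f,d), marked(c), near(c,a), near(d,d)}
2. drop(d,a)  →  {holds(c,c), holds(d,a), holds(d,d), holds(d,f), holds(e,f), holds(f,d), marked(c), marked(d), near(c,a), near(d,a)}
3. tag(a,d)  →  {holds(a,d), holds(c,c), holds(d,d), holds(d,f), holds(e,f), holds(f,d), marked(c), marked(d), near(c,a), near(d,a)}
optimal plan length = 3; 3 > 2

No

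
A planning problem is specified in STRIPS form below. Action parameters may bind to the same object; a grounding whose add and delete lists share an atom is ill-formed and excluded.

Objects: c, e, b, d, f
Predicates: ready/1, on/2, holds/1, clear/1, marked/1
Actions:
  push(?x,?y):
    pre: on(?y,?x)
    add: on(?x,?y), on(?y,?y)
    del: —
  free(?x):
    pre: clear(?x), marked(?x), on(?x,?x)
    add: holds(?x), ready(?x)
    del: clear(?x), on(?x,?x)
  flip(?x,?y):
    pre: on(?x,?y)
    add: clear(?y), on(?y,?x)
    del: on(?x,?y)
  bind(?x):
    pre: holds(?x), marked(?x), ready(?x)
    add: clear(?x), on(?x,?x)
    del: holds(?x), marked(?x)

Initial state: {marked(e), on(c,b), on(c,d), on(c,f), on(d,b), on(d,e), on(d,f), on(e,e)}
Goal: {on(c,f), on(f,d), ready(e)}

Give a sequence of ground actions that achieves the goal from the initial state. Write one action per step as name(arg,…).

push(f,d); flip(d,e); free(e)

1. push(f,d)  →  {marked(e), on(c,b), on(c,d), on(c,f), on(d,b), on(d,d), on(d,e), on(d,f), on(e,e), on(f,d)}
2. flip(d,e)  →  {clear(e), marked(e), on(c,b), on(c,d), on(c,f), on(d,b), on(d,d), on(d,f), on(e,d), on(e,e), on(f,d)}
3. free(e)  →  {holds(e), marked(e), on(c,b), on(c,d), on(c,f), on(d,b), on(d,d), on(d,f), on(e,d), on(f,d), ready(e)}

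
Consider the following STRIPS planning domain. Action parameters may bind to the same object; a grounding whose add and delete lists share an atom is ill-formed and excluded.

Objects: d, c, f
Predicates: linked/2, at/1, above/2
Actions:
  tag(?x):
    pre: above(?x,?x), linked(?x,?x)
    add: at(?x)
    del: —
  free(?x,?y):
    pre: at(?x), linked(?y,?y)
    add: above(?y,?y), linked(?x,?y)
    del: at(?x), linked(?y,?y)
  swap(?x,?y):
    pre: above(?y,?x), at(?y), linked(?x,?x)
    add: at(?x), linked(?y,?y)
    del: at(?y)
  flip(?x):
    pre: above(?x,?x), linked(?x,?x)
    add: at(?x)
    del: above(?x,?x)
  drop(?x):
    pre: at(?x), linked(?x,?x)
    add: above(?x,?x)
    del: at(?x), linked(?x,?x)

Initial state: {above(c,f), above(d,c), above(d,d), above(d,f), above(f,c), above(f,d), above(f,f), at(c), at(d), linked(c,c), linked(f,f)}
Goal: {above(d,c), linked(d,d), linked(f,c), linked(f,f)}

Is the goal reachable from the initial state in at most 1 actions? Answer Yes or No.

No

1. swap(f,d)  →  {above(c,f), above(d,c), above(d,d), above(d,f), above(f,c), above(f,d), above(f,f), at(c), at(f), linked(c,c), linked(d,d), linked(f,f)}
2. free(f,c)  →  {above(c,c), above(c,f), above(d,c), above(d,d), above(d,f), above(f,c), above(f,d), above(f,f), at(c), linked(d,d), linked(f,c), linked(f,f)}
optimal plan length = 2; 2 > 1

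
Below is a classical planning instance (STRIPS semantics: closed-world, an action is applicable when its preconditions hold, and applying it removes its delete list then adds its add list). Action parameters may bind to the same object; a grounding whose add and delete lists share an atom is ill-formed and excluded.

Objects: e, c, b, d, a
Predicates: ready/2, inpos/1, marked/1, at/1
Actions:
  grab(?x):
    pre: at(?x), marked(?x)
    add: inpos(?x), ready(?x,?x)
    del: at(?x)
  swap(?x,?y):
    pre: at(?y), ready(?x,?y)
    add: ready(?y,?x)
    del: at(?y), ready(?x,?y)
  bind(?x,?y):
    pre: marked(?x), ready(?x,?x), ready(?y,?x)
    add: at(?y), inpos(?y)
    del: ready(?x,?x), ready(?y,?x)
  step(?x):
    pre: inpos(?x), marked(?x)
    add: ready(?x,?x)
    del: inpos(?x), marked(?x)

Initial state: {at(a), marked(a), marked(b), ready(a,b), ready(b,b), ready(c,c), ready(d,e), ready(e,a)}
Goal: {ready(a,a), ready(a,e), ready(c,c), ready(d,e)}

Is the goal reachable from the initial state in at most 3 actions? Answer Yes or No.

Yes

1. grab(a)  →  {inpos(a), marked(a), marked(b), ready(a,a), ready(a,b), ready(b,b), ready(c,c), ready(d,e), ready(e,a)}
2. bind(b,a)  →  {at(a), inpos(a), marked(a), marked(b), ready(a,a), ready(c,c), ready(d,e), ready(e,a)}
3. swap(e,a)  →  {inpos(a), marked(a), marked(b), ready(a,a), ready(a,e), ready(c,c), ready(d,e)}
optimal plan length = 3; 3 ≤ 3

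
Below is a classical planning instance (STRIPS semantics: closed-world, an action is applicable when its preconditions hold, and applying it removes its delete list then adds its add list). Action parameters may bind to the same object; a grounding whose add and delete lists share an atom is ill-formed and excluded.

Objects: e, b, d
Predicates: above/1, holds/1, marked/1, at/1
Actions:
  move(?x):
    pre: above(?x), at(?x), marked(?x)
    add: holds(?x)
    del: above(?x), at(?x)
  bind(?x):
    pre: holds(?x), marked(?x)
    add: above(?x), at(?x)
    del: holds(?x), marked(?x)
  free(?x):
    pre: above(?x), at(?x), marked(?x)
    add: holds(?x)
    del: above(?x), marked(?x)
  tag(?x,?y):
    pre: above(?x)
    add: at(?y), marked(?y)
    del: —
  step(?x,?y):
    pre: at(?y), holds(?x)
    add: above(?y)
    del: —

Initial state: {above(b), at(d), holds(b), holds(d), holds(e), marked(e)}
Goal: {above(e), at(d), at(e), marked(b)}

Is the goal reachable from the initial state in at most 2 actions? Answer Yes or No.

1. bind(e)  →  {above(b), above(e), at(d), at(e), holds(b), holds(d)}
2. tag(e,b)  →  {above(b), above(e), at(b), at(d), at(e), holds(b), holds(d), marked(b)}
optimal plan length = 2; 2 ≤ 2

Yes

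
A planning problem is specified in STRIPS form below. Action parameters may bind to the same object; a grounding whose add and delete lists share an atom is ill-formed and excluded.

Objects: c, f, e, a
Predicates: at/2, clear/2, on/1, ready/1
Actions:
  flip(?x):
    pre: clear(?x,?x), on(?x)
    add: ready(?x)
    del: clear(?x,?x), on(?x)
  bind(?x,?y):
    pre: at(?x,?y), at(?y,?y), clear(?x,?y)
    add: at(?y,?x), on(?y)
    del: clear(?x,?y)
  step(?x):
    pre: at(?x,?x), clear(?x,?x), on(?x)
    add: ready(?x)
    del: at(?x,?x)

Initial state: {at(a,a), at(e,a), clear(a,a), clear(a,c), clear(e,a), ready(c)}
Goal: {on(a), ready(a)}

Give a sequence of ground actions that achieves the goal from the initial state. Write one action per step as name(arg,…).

bind(e,a); step(a)

1. bind(e,a)  →  {at(a,a), at(a,e), at(e,a), clear(a,a), clear(a,c), on(a), ready(c)}
2. step(a)  →  {at(a,e), at(e,a), clear(a,a), clear(a,c), on(a), ready(a), ready(c)}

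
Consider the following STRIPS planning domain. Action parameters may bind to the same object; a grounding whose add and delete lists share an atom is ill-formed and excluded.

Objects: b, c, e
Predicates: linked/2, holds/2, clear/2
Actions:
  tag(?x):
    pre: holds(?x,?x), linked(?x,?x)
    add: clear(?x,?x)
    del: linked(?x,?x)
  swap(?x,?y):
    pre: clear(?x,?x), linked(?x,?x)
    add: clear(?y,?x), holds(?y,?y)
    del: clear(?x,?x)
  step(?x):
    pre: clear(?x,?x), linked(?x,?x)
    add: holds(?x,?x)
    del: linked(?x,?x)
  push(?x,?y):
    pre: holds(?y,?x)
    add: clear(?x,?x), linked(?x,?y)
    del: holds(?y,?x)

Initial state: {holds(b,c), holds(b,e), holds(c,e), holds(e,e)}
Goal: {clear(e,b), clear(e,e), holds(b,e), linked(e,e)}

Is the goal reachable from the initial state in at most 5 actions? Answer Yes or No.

1. push(e,e)  →  {clear(e,e), holds(b,c), holds(b,e), holds(c,e), linked(e,e)}
2. swap(e,b)  →  {clear(b,e), holds(b,b), holds(b,c), holds(b,e), holds(c,e), linked(e,e)}
3. push(b,b)  →  {clear(b,b), clear(b,e), holds(b,c), holds(b,e), holds(c,e), linked(b,b), linked(e,e)}
4. swap(b,e)  →  {clear(b,e), clear(e,b), holds(b,c), holds(b,e), holds(c,e), holds(e,e), linked(b,b), linked(e,e)}
5. push(e,c)  →  {clear(b,e), clear(e,b), clear(e,e), holds(b,c), holds(b,e), holds(e,e), linked(b,b), linked(e,c), linked(e,e)}
optimal plan length = 5; 5 ≤ 5

Yes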